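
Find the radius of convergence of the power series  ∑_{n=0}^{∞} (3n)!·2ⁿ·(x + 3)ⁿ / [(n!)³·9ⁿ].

Apply the ratio test: |a_{n+1}| / |a_n| = (3n+1)·(3n+2)·(3n+3)/(n+1)³ · 2/9, which tends to 6 as n → ∞.
Thus R = 1/(6) = 1/6.

R = 1/6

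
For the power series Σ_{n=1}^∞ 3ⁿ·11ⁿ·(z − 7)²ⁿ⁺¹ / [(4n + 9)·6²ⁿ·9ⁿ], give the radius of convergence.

R = 6√33/11

Ratio test: |a_{n+1}/a_n| = [(4n + 9)/(4(n+1) + 9)] · 3·11/(36·9) → 11/108 as n → ∞.
Since the exponent of (z − 7) increases by 2 each term, convergence requires |z − 7|² < 108/11, hence R = 6√33/11.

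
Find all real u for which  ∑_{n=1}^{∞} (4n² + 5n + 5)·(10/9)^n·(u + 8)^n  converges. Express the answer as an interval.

Ratio test: |a_{n+1}/a_n| = [(4(n+1)² + 5(n+1) + 5)/(4n² + 5n + 5)] · 10/9 → 10/9 as n → ∞.
Convergence for |u + 8| · 10/9 < 1, i.e. |u + 8| < 9/10. So R = 9/10.
When u = -71/10, the terms do not tend to 0, so the series diverges.
At u = -89/10: the terms do not tend to 0, so the series diverges.

(-89/10, -71/10)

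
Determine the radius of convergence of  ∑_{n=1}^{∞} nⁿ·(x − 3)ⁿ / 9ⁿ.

By the Cauchy root test, |a_n|^(1/n) = n/9 → ∞.
Since the n-th root of |a_n| is unbounded, the series converges only at x = 3; R = 0.

R = 0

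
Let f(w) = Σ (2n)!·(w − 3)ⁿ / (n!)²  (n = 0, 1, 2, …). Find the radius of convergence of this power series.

R = 1/4

The ratio of consecutive coefficients is (2n+1)·(2n+2)/(n+1)² → 4.
Thus R = 1/(4) = 1/4.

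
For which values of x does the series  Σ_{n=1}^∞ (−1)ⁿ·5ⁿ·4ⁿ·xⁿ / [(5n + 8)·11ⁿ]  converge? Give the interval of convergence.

By the ratio test, |a_{n+1}/a_n| = [(5n + 8)/(5(n+1) + 8)] · 5·4/11 → 20/11.
Convergence for |x| · 20/11 < 1, i.e. |x| < 11/20. So R = 11/20.
Check x = 11/20: the terms alternate in sign and decrease monotonically to 0 in absolute value (size ~ c/n), so the alternating series test gives convergence.
When x = -11/20, the terms behave like c/n; limit comparison with the harmonic series gives divergence.

(-11/20, 11/20]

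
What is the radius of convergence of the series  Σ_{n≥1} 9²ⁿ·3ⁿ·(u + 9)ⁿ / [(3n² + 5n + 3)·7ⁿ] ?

The ratio of consecutive coefficients is [(3n² + 5n + 3)/(3(n+1)² + 5(n+1) + 3)] · 81·3/7 → 243/7.
Thus R = 1/(243/7) = 7/243.

R = 7/243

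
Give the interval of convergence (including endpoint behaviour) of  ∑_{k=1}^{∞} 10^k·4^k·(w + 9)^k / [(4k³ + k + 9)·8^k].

By the ratio test, |a_{k+1}/a_k| = [(4k³ + k + 9)/(4(k+1)³ + (k+1) + 9)] · 10·4/8 → 5.
Hence the series converges for |w + 9| < 1/(5) = 1/5, so the radius of convergence is 1/5.
At w = -44/5: absolute convergence follows by limit comparison with Σ 1/k³.
When w = -46/5, the series is dominated by a constant times Σ 1/k³, which converges (p = 3 > 1).

[-46/5, -44/5]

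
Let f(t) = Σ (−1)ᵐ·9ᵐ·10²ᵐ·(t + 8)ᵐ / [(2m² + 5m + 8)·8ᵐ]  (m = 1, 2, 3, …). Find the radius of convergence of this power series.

Ratio test: |a_{m+1}/a_m| = [(2m² + 5m + 8)/(2(m+1)² + 5(m+1) + 8)] · 9·100/8 → 225/2 as m → ∞.
Hence the series converges for |t + 8| < 1/(225/2) = 2/225, so the radius of convergence is 2/225.

R = 2/225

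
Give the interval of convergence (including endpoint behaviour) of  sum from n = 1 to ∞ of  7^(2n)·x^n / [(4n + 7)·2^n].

[-2/49, 2/49)

Ratio test: |a_{n+1}/a_n| = [(4n + 7)/(4(n+1) + 7)] · 49/2 → 49/2 as n → ∞.
The series converges when 49/2 · |x| < 1, giving R = 2/49.
Check x = 2/49: the terms are asymptotic to a nonzero constant times 1/n, so the series diverges by limit comparison with Σ 1/n.
Endpoint x = -2/49: an alternating series whose terms decrease to 0 in absolute value, so it converges by the Leibniz criterion.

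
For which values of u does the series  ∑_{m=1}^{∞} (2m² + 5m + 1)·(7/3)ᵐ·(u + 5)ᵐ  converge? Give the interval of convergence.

The ratio of consecutive coefficients is [(2(m+1)² + 5(m+1) + 1)/(2m² + 5m + 1)] · 7/3 → 7/3.
Convergence for |u + 5| · 7/3 < 1, i.e. |u + 5| < 3/7. So R = 3/7.
Check u = -32/7: the m-th term does not approach 0; divergence by the term test.
At u = -38/7: the terms have absolute value of order m², which does not tend to 0, so the series diverges by the divergence test.

(-38/7, -32/7)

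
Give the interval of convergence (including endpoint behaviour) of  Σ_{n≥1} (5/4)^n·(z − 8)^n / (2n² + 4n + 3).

[36/5, 44/5]

Ratio test: |a_{n+1}/a_n| = [(2n² + 4n + 3)/(2(n+1)² + 4(n+1) + 3)] · 5/4 → 5/4 as n → ∞.
Hence the series converges for |z − 8| < 1/(5/4) = 4/5, so the radius of convergence is 4/5.
Check z = 44/5: the series is dominated by a constant times Σ 1/n², which converges (p = 2 > 1).
At z = 36/5: absolute convergence follows by limit comparison with Σ 1/n².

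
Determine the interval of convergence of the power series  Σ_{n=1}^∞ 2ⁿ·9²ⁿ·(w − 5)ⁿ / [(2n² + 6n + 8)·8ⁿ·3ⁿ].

[131/27, 139/27]

Ratio test: |a_{n+1}/a_n| = [(2n² + 6n + 8)/(2(n+1)² + 6(n+1) + 8)] · 2·81/(8·3) → 27/4 as n → ∞.
Convergence for |w − 5| · 27/4 < 1, i.e. |w − 5| < 4/27. So R = 4/27.
Check w = 139/27: the terms are on the order of 1/n², so the series converges absolutely by comparison with the p-series (p = 2 > 1).
Check w = 131/27: the series is dominated by a constant times Σ 1/n², which converges (p = 2 > 1).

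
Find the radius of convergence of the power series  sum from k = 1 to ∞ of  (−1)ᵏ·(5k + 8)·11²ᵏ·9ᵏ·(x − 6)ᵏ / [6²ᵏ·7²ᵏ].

R = 196/121

By the ratio test, |a_{k+1}/a_k| = [(5(k+1) + 8)/(5k + 8)] · 121·9/(36·49) → 121/196.
Hence the series converges for |x − 6| < 1/(121/196) = 196/121, so the radius of convergence is 196/121.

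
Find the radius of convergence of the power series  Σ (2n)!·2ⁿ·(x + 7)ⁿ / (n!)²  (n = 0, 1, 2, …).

R = 1/8

The ratio of consecutive coefficients is (2n+1)·(2n+2)/(n+1)² · 2 → 8.
Hence the series converges for |x + 7| < 1/(8) = 1/8, so the radius of convergence is 1/8.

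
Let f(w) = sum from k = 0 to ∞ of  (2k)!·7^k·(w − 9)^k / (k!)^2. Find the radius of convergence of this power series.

By the ratio test, |a_{k+1}/a_k| = (2k+1)·(2k+2)/(k+1)² · 7 → 28.
The series converges when 28 · |w − 9| < 1, giving R = 1/28.

R = 1/28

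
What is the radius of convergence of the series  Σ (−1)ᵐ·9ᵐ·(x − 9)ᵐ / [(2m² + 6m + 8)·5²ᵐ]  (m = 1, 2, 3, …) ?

The ratio of consecutive coefficients is [(2m² + 6m + 8)/(2(m+1)² + 6(m+1) + 8)] · 9/25 → 9/25.
Convergence for |x − 9| · 9/25 < 1, i.e. |x − 9| < 25/9. So R = 25/9.

R = 25/9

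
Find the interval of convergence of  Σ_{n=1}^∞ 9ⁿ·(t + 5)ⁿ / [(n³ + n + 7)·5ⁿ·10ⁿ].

[-95/9, 5/9]

Ratio test: |a_{n+1}/a_n| = [(n³ + n + 7)/((n+1)³ + (n+1) + 7)] · 9/(5·10) → 9/50 as n → ∞.
Hence the series converges for |t + 5| < 1/(9/50) = 50/9, so the radius of convergence is 50/9.
Check t = 5/9: the series is dominated by a constant times Σ 1/n³, which converges (p = 3 > 1).
When t = -95/9, the series is dominated by a constant times Σ 1/n³, which converges (p = 3 > 1).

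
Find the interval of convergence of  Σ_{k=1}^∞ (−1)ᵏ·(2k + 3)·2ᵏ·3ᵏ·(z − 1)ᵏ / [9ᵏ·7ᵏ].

(-19/2, 23/2)

By the ratio test, |a_{k+1}/a_k| = [(2(k+1) + 3)/(2k + 3)] · 2·3/(9·7) → 2/21.
Thus R = 1/(2/21) = 21/2.
Endpoint z = 23/2: the terms have absolute value of order k, which does not tend to 0, so the series diverges by the divergence test.
Endpoint z = -19/2: the terms do not tend to 0, so the series diverges.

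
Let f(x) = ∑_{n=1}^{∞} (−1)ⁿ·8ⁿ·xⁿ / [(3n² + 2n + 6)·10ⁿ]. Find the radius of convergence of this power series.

Ratio test: |a_{n+1}/a_n| = [(3n² + 2n + 6)/(3(n+1)² + 2(n+1) + 6)] · 8/10 → 4/5 as n → ∞.
Convergence for |x| · 4/5 < 1, i.e. |x| < 5/4. So R = 5/4.

R = 5/4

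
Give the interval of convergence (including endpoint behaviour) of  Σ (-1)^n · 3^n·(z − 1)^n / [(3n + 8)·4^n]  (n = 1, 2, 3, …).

(-1/3, 7/3]

Apply the ratio test: |a_{n+1}| / |a_n| = [(3n + 8)/(3(n+1) + 8)] · 3/4, which tends to 3/4 as n → ∞.
The series converges when 3/4 · |z − 1| < 1, giving R = 4/3.
When z = 7/3, convergence follows from the alternating series test (terms decrease monotonically to 0).
Check z = -1/3: the terms are asymptotic to a nonzero constant times 1/n, so the series diverges by limit comparison with Σ 1/n.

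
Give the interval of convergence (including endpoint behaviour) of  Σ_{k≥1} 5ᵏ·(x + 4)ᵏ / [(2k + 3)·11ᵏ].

By the ratio test, |a_{k+1}/a_k| = [(2k + 3)/(2(k+1) + 3)] · 5/11 → 5/11.
The series converges when 5/11 · |x + 4| < 1, giving R = 11/5.
Endpoint x = -9/5: comparison with the harmonic series Σ 1/k shows the series diverges.
Check x = -31/5: convergence follows from the alternating series test (terms decrease monotonically to 0).

[-31/5, -9/5)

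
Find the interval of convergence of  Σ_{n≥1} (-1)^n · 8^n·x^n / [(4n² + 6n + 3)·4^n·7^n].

[-7/2, 7/2]

Ratio test: |a_{n+1}/a_n| = [(4n² + 6n + 3)/(4(n+1)² + 6(n+1) + 3)] · 8/(4·7) → 2/7 as n → ∞.
Hence the series converges for |x| < 1/(2/7) = 7/2, so the radius of convergence is 7/2.
Endpoint x = 7/2: the series is dominated by a constant times Σ 1/n², which converges (p = 2 > 1).
When x = -7/2, the terms are on the order of 1/n², so the series converges absolutely by comparison with the p-series (p = 2 > 1).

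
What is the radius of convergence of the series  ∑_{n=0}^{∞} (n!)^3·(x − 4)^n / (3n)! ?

Ratio test: |a_{n+1}/a_n| = (n+1)³/[(3n+1)·(3n+2)·(3n+3)] → 1/27 as n → ∞.
Hence the series converges for |x − 4| < 1/(1/27) = 27, so the radius of convergence is 27.

R = 27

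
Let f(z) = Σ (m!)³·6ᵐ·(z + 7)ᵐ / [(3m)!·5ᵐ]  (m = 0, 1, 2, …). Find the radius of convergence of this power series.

R = 45/2

Ratio test: |a_{m+1}/a_m| = (m+1)³/[(3m+1)·(3m+2)·(3m+3)] · 6/5 → 2/45 as m → ∞.
Convergence for |z + 7| · 2/45 < 1, i.e. |z + 7| < 45/2. So R = 45/2.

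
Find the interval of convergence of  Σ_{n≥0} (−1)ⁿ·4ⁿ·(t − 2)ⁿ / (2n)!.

(−∞, ∞)

Ratio test: |a_{n+1}/a_n| = 4 · 1/[(2n+1)·(2n+2)] → 0 as n → ∞.
Since the limit is 0 < 1 for every t, the series converges on all of ℝ and R = ∞.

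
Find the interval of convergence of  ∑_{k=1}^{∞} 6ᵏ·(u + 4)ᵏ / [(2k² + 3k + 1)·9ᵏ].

By the ratio test, |a_{k+1}/a_k| = [(2k² + 3k + 1)/(2(k+1)² + 3(k+1) + 1)] · 6/9 → 2/3.
Convergence for |u + 4| · 2/3 < 1, i.e. |u + 4| < 3/2. So R = 3/2.
When u = -5/2, absolute convergence follows by limit comparison with Σ 1/k².
At u = -11/2: the series is dominated by a constant times Σ 1/k², which converges (p = 2 > 1).

[-11/2, -5/2]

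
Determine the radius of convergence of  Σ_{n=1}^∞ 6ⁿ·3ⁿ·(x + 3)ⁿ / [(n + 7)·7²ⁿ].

R = 49/18

By the ratio test, |a_{n+1}/a_n| = [(n + 7)/((n+1) + 7)] · 6·3/49 → 18/49.
Hence the series converges for |x + 3| < 1/(18/49) = 49/18, so the radius of convergence is 49/18.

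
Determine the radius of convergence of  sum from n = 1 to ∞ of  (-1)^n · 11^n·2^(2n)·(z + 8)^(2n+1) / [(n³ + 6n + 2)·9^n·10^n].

R = 3√110/22

Apply the ratio test: |a_{n+1}| / |a_n| = [(n³ + 6n + 2)/((n+1)³ + 6(n+1) + 2)] · 11·4/(9·10), which tends to 22/45 as n → ∞.
Writing y = (z + 8)², the series in y has radius 45/22, so |z + 8| < √(45/22) and R = 3√110/22.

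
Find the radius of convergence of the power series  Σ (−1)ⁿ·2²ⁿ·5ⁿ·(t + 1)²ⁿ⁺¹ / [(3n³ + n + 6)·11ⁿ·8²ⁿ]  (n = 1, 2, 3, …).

By the ratio test, |a_{n+1}/a_n| = [(3n³ + n + 6)/(3(n+1)³ + (n+1) + 6)] · 4·5/(11·64) → 5/176.
Successive powers of (t + 1) differ by 2, so the series converges when |t + 1|² · 5/176 < 1, i.e. |t + 1| < √(176/5). So R = 4√55/5.

R = 4√55/5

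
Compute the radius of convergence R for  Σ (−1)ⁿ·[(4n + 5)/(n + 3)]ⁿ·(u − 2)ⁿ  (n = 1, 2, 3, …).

R = 1/4

By the Cauchy root test, |a_n|^(1/n) = (4n + 5)/(n + 3) → 4.
The series converges when 4 · |u − 2| < 1, giving R = 1/4.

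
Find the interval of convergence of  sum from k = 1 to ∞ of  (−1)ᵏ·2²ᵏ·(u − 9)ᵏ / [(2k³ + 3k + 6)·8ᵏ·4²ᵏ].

[-23, 41]

By the ratio test, |a_{k+1}/a_k| = [(2k³ + 3k + 6)/(2(k+1)³ + 3(k+1) + 6)] · 4/(8·16) → 1/32.
Hence the series converges for |u − 9| < 1/(1/32) = 32, so the radius of convergence is 32.
At u = 41: the terms are on the order of 1/k³, so the series converges absolutely by comparison with the p-series (p = 3 > 1).
At u = -23: the terms are on the order of 1/k³, so the series converges absolutely by comparison with the p-series (p = 3 > 1).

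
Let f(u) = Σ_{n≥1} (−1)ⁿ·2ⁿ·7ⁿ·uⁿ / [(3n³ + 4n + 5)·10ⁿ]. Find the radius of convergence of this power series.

R = 5/7

The ratio of consecutive coefficients is [(3n³ + 4n + 5)/(3(n+1)³ + 4(n+1) + 5)] · 2·7/10 → 7/5.
Thus R = 1/(7/5) = 5/7.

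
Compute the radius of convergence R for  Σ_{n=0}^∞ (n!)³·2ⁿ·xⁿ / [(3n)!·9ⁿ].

The ratio of consecutive coefficients is (n+1)³/[(3n+1)·(3n+2)·(3n+3)] · 2/9 → 2/243.
Hence the series converges for |x| < 1/(2/243) = 243/2, so the radius of convergence is 243/2.

R = 243/2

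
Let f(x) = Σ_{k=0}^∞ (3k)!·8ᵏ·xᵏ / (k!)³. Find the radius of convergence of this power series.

R = 1/216

Ratio test: |a_{k+1}/a_k| = (3k+1)·(3k+2)·(3k+3)/(k+1)³ · 8 → 216 as k → ∞.
Convergence for |x| · 216 < 1, i.e. |x| < 1/216. So R = 1/216.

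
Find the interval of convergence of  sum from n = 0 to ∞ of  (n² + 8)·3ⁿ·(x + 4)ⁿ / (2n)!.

(−∞, ∞)

By the ratio test, |a_{n+1}/a_n| = ((n+1)² + 8)/(n² + 8) · 3 · 1/[(2n+1)·(2n+2)] → 0.
The limit is 0, so the series converges for all x; R = ∞.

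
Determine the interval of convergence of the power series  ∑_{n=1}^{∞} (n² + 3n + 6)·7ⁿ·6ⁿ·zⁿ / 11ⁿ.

(-11/42, 11/42)

By the ratio test, |a_{n+1}/a_n| = [((n+1)² + 3(n+1) + 6)/(n² + 3n + 6)] · 7·6/11 → 42/11.
The series converges when 42/11 · |z| < 1, giving R = 11/42.
At z = 11/42: the n-th term does not approach 0; divergence by the term test.
When z = -11/42, the terms have absolute value of order n², which does not tend to 0, so the series diverges by the divergence test.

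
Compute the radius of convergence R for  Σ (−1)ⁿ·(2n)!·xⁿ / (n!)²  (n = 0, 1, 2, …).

The ratio of consecutive coefficients is (2n+1)·(2n+2)/(n+1)² → 4.
Convergence for |x| · 4 < 1, i.e. |x| < 1/4. So R = 1/4.

R = 1/4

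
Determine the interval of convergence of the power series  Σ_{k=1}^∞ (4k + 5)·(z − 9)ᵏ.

The ratio of consecutive coefficients is (4(k+1) + 5)/(4k + 5) → 1.
Hence R = 1.
When z = 10, the k-th term does not approach 0; divergence by the term test.
Check z = 8: the terms have absolute value of order k, which does not tend to 0, so the series diverges by the divergence test.

(8, 10)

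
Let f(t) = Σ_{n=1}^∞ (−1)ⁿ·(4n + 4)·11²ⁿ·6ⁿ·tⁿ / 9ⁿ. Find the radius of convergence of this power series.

R = 3/242

Ratio test: |a_{n+1}/a_n| = [(4(n+1) + 4)/(4n + 4)] · 121·6/9 → 242/3 as n → ∞.
Hence the series converges for |t| < 1/(242/3) = 3/242, so the radius of convergence is 3/242.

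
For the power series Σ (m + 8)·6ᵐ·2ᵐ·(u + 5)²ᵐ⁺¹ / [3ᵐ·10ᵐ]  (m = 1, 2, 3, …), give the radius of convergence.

R = √10/2

Ratio test: |a_{m+1}/a_m| = [((m+1) + 8)/(m + 8)] · 6·2/(3·10) → 2/5 as m → ∞.
Since the exponent of (u + 5) increases by 2 each term, convergence requires |u + 5|² < 5/2, hence R = √10/2.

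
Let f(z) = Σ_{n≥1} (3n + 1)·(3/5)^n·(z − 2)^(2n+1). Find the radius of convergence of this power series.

By the ratio test, |a_{n+1}/a_n| = [(3(n+1) + 1)/(3n + 1)] · 3/5 → 3/5.
Writing y = (z − 2)², the series in y has radius 5/3, so |z − 2| < √(5/3) and R = √15/3.

R = √15/3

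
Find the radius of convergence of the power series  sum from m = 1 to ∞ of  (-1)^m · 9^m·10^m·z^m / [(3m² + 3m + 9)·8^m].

R = 4/45

By the ratio test, |a_{m+1}/a_m| = [(3m² + 3m + 9)/(3(m+1)² + 3(m+1) + 9)] · 9·10/8 → 45/4.
Thus R = 1/(45/4) = 4/45.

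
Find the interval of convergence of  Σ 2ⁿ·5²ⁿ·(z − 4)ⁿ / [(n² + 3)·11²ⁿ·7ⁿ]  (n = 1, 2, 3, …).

[-647/50, 1047/50]

The ratio of consecutive coefficients is [(n² + 3)/((n+1)² + 3)] · 2·25/(121·7) → 50/847.
Hence the series converges for |z − 4| < 1/(50/847) = 847/50, so the radius of convergence is 847/50.
Check z = 1047/50: the terms are on the order of 1/n², so the series converges absolutely by comparison with the p-series (p = 2 > 1).
At z = -647/50: the terms are on the order of 1/n², so the series converges absolutely by comparison with the p-series (p = 2 > 1).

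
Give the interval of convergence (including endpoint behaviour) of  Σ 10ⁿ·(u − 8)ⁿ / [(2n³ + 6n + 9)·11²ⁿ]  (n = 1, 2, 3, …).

By the ratio test, |a_{n+1}/a_n| = [(2n³ + 6n + 9)/(2(n+1)³ + 6(n+1) + 9)] · 10/121 → 10/121.
The series converges when 10/121 · |u − 8| < 1, giving R = 121/10.
At u = 201/10: absolute convergence follows by limit comparison with Σ 1/n³.
When u = -41/10, absolute convergence follows by limit comparison with Σ 1/n³.

[-41/10, 201/10]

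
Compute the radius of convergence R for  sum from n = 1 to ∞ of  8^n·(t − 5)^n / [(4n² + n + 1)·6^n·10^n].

R = 15/2

By the ratio test, |a_{n+1}/a_n| = [(4n² + n + 1)/(4(n+1)² + (n+1) + 1)] · 8/(6·10) → 2/15.
Convergence for |t − 5| · 2/15 < 1, i.e. |t − 5| < 15/2. So R = 15/2.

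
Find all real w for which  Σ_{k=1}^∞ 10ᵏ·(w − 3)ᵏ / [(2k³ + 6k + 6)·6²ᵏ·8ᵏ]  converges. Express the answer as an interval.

By the ratio test, |a_{k+1}/a_k| = [(2k³ + 6k + 6)/(2(k+1)³ + 6(k+1) + 6)] · 10/(36·8) → 5/144.
Hence the series converges for |w − 3| < 1/(5/144) = 144/5, so the radius of convergence is 144/5.
At w = 159/5: the terms are on the order of 1/k³, so the series converges absolutely by comparison with the p-series (p = 3 > 1).
Check w = -129/5: absolute convergence follows by limit comparison with Σ 1/k³.

[-129/5, 159/5]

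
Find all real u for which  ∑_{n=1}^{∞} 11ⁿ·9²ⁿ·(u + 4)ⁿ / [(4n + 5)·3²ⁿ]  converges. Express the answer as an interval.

By the ratio test, |a_{n+1}/a_n| = [(4n + 5)/(4(n+1) + 5)] · 11·81/9 → 99.
Thus R = 1/(99) = 1/99.
When u = -395/99, the terms behave like c/n; limit comparison with the harmonic series gives divergence.
At u = -397/99: an alternating series whose terms decrease to 0 in absolute value, so it converges by the Leibniz criterion.

[-397/99, -395/99)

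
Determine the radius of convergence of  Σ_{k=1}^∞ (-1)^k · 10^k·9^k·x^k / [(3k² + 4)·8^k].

By the ratio test, |a_{k+1}/a_k| = [(3k² + 4)/(3(k+1)² + 4)] · 10·9/8 → 45/4.
Convergence for |x| · 45/4 < 1, i.e. |x| < 4/45. So R = 4/45.

R = 4/45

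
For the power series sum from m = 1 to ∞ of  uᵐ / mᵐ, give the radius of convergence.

R = ∞

Applying the root test, |a_m|^(1/m) = 1/m → 0.
The limit is 0 for every u, so R = ∞.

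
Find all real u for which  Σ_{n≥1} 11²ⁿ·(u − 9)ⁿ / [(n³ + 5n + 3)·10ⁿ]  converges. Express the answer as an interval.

[1079/121, 1099/121]

Apply the ratio test: |a_{n+1}| / |a_n| = [(n³ + 5n + 3)/((n+1)³ + 5(n+1) + 3)] · 121/10, which tends to 121/10 as n → ∞.
Thus R = 1/(121/10) = 10/121.
Check u = 1099/121: the terms are on the order of 1/n³, so the series converges absolutely by comparison with the p-series (p = 3 > 1).
Endpoint u = 1079/121: the series is dominated by a constant times Σ 1/n³, which converges (p = 3 > 1).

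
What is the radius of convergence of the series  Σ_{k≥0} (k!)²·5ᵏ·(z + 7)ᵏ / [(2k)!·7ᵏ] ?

R = 28/5

Ratio test: |a_{k+1}/a_k| = (k+1)²/[(2k+1)·(2k+2)] · 5/7 → 5/28 as k → ∞.
Convergence for |z + 7| · 5/28 < 1, i.e. |z + 7| < 28/5. So R = 28/5.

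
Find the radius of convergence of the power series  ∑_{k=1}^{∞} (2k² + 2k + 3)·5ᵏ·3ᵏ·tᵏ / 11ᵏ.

Apply the ratio test: |a_{k+1}| / |a_k| = [(2(k+1)² + 2(k+1) + 3)/(2k² + 2k + 3)] · 5·3/11, which tends to 15/11 as k → ∞.
Convergence for |t| · 15/11 < 1, i.e. |t| < 11/15. So R = 11/15.

R = 11/15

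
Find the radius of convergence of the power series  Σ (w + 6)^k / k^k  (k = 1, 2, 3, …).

By the Cauchy root test, |a_k|^(1/k) = 1/k → 0.
Since the k-th root of |a_k| tends to 0, the series converges for all real w; R = ∞.

R = ∞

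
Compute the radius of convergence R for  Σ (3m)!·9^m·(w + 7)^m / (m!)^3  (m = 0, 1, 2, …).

Ratio test: |a_{m+1}/a_m| = (3m+1)·(3m+2)·(3m+3)/(m+1)³ · 9 → 243 as m → ∞.
Thus R = 1/(243) = 1/243.

R = 1/243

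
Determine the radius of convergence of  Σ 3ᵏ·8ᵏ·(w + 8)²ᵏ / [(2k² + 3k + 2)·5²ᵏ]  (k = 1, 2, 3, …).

By the ratio test, |a_{k+1}/a_k| = [(2k² + 3k + 2)/(2(k+1)² + 3(k+1) + 2)] · 3·8/25 → 24/25.
Since the exponent of (w + 8) increases by 2 each term, convergence requires |w + 8|² < 25/24, hence R = 5√6/12.

R = 5√6/12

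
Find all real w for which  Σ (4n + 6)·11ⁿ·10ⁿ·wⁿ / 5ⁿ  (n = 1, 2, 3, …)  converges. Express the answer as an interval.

Ratio test: |a_{n+1}/a_n| = [(4(n+1) + 6)/(4n + 6)] · 11·10/5 → 22 as n → ∞.
The series converges when 22 · |w| < 1, giving R = 1/22.
When w = 1/22, the terms do not tend to 0, so the series diverges.
When w = -1/22, the terms have absolute value of order n, which does not tend to 0, so the series diverges by the divergence test.

(-1/22, 1/22)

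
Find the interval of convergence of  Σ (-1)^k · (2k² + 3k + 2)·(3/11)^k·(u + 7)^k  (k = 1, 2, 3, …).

(-32/3, -10/3)

Ratio test: |a_{k+1}/a_k| = [(2(k+1)² + 3(k+1) + 2)/(2k² + 3k + 2)] · 3/11 → 3/11 as k → ∞.
The series converges when 3/11 · |u + 7| < 1, giving R = 11/3.
Endpoint u = -10/3: the terms have absolute value of order k², which does not tend to 0, so the series diverges by the divergence test.
Check u = -32/3: the k-th term does not approach 0; divergence by the term test.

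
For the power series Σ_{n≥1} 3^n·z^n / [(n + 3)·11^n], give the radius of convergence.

By the ratio test, |a_{n+1}/a_n| = [(n + 3)/((n+1) + 3)] · 3/11 → 3/11.
Hence the series converges for |z| < 1/(3/11) = 11/3, so the radius of convergence is 11/3.

R = 11/3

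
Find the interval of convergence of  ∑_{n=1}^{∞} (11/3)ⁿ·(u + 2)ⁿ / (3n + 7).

By the ratio test, |a_{n+1}/a_n| = [(3n + 7)/(3(n+1) + 7)] · 11/3 → 11/3.
Thus R = 1/(11/3) = 3/11.
At u = -19/11: comparison with the harmonic series Σ 1/n shows the series diverges.
At u = -25/11: convergence follows from the alternating series test (terms decrease monotonically to 0).

[-25/11, -19/11)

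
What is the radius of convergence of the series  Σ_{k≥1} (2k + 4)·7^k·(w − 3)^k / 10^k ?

R = 10/7

By the ratio test, |a_{k+1}/a_k| = [(2(k+1) + 4)/(2k + 4)] · 7/10 → 7/10.
Hence the series converges for |w − 3| < 1/(7/10) = 10/7, so the radius of convergence is 10/7.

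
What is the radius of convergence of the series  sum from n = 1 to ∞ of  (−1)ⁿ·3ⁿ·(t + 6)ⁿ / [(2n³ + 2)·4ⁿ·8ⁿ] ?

The ratio of consecutive coefficients is [(2n³ + 2)/(2(n+1)³ + 2)] · 3/(4·8) → 3/32.
Convergence for |t + 6| · 3/32 < 1, i.e. |t + 6| < 32/3. So R = 32/3.

R = 32/3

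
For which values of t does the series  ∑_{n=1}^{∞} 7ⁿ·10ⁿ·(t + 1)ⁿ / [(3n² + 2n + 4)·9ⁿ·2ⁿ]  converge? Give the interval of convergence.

[-44/35, -26/35]

Apply the ratio test: |a_{n+1}| / |a_n| = [(3n² + 2n + 4)/(3(n+1)² + 2(n+1) + 4)] · 7·10/(9·2), which tends to 35/9 as n → ∞.
Hence the series converges for |t + 1| < 1/(35/9) = 9/35, so the radius of convergence is 9/35.
Check t = -26/35: the terms are on the order of 1/n², so the series converges absolutely by comparison with the p-series (p = 2 > 1).
When t = -44/35, the terms are on the order of 1/n², so the series converges absolutely by comparison with the p-series (p = 2 > 1).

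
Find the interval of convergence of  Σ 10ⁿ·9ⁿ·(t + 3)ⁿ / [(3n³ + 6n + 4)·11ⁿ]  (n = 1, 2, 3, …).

[-281/90, -259/90]

The ratio of consecutive coefficients is [(3n³ + 6n + 4)/(3(n+1)³ + 6(n+1) + 4)] · 10·9/11 → 90/11.
Thus R = 1/(90/11) = 11/90.
When t = -259/90, the terms are on the order of 1/n³, so the series converges absolutely by comparison with the p-series (p = 3 > 1).
Check t = -281/90: the terms are on the order of 1/n³, so the series converges absolutely by comparison with the p-series (p = 3 > 1).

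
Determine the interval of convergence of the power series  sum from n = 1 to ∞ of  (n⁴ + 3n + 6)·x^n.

(-1, 1)

Apply the ratio test: |a_{n+1}| / |a_n| = ((n+1)⁴ + 3(n+1) + 6)/(n⁴ + 3n + 6), which tends to 1 as n → ∞.
Convergence for |x| < 1, so R = 1.
When x = 1, the n-th term does not approach 0; divergence by the term test.
When x = -1, the terms do not tend to 0, so the series diverges.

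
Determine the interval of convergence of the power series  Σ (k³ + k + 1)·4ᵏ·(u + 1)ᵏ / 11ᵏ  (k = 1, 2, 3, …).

By the ratio test, |a_{k+1}/a_k| = [((k+1)³ + (k+1) + 1)/(k³ + k + 1)] · 4/11 → 4/11.
The series converges when 4/11 · |u + 1| < 1, giving R = 11/4.
At u = 7/4: the terms have absolute value of order k³, which does not tend to 0, so the series diverges by the divergence test.
At u = -15/4: the terms have absolute value of order k³, which does not tend to 0, so the series diverges by the divergence test.

(-15/4, 7/4)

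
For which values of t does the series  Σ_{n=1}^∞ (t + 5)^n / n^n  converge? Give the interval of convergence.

Root test: |a_n|^(1/n) = 1/n → 0.
Since the n-th root of |a_n| tends to 0, the series converges for all real t; R = ∞.

(−∞, ∞)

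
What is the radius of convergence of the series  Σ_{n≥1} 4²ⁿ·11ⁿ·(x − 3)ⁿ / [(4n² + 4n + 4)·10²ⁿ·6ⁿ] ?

R = 75/22

The ratio of consecutive coefficients is [(4n² + 4n + 4)/(4(n+1)² + 4(n+1) + 4)] · 16·11/(100·6) → 22/75.
The series converges when 22/75 · |x − 3| < 1, giving R = 75/22.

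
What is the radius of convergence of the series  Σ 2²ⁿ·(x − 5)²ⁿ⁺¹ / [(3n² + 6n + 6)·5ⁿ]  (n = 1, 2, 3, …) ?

By the ratio test, |a_{n+1}/a_n| = [(3n² + 6n + 6)/(3(n+1)² + 6(n+1) + 6)] · 4/5 → 4/5.
Successive powers of (x − 5) differ by 2, so the series converges when |x − 5|² · 4/5 < 1, i.e. |x − 5| < √(5/4). So R = √5/2.

R = √5/2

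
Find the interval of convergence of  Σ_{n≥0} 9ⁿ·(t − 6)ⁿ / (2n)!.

Ratio test: |a_{n+1}/a_n| = 9 · 1/[(2n+1)·(2n+2)] → 0 as n → ∞.
Since the limit is 0 < 1 for every t, the series converges on all of ℝ and R = ∞.

(−∞, ∞)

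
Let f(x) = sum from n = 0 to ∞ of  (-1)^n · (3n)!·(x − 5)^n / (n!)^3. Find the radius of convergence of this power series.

Ratio test: |a_{n+1}/a_n| = (3n+1)·(3n+2)·(3n+3)/(n+1)³ → 27 as n → ∞.
Thus R = 1/(27) = 1/27.

R = 1/27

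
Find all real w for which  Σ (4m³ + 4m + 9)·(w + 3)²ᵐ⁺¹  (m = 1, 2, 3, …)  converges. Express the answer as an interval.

By the ratio test, |a_{m+1}/a_m| = (4(m+1)³ + 4(m+1) + 9)/(4m³ + 4m + 9) → 1.
Writing y = (w + 3)², the series in y has radius 1, so |w + 3| < √(1) = 1 and R = 1.
Check w = -2: the terms do not tend to 0, so the series diverges.
Check w = -4: the m-th term does not approach 0; divergence by the term test.

(-4, -2)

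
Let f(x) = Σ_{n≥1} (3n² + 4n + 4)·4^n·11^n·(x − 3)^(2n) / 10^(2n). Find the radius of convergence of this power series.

By the ratio test, |a_{n+1}/a_n| = [(3(n+1)² + 4(n+1) + 4)/(3n² + 4n + 4)] · 4·11/100 → 11/25.
Writing y = (x − 3)², the series in y has radius 25/11, so |x − 3| < √(25/11) and R = 5√11/11.

R = 5√11/11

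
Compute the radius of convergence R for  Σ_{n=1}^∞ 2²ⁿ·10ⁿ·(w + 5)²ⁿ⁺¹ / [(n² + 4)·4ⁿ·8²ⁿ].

By the ratio test, |a_{n+1}/a_n| = [(n² + 4)/((n+1)² + 4)] · 4·10/(4·64) → 5/32.
Since the exponent of (w + 5) increases by 2 each term, convergence requires |w + 5|² < 32/5, hence R = 4√10/5.

R = 4√10/5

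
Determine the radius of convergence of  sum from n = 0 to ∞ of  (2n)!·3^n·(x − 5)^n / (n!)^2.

R = 1/12

Ratio test: |a_{n+1}/a_n| = (2n+1)·(2n+2)/(n+1)² · 3 → 12 as n → ∞.
Thus R = 1/(12) = 1/12.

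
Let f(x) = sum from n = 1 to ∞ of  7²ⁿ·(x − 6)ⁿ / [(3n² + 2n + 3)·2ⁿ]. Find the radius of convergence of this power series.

Ratio test: |a_{n+1}/a_n| = [(3n² + 2n + 3)/(3(n+1)² + 2(n+1) + 3)] · 49/2 → 49/2 as n → ∞.
Thus R = 1/(49/2) = 2/49.

R = 2/49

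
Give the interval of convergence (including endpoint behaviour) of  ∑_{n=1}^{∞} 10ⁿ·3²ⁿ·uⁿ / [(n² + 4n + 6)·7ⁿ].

By the ratio test, |a_{n+1}/a_n| = [(n² + 4n + 6)/((n+1)² + 4(n+1) + 6)] · 10·9/7 → 90/7.
Convergence for |u| · 90/7 < 1, i.e. |u| < 7/90. So R = 7/90.
At u = 7/90: absolute convergence follows by limit comparison with Σ 1/n².
When u = -7/90, absolute convergence follows by limit comparison with Σ 1/n².

[-7/90, 7/90]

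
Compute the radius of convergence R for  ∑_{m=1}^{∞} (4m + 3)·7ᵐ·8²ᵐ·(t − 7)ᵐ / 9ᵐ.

Ratio test: |a_{m+1}/a_m| = [(4(m+1) + 3)/(4m + 3)] · 7·64/9 → 448/9 as m → ∞.
Convergence for |t − 7| · 448/9 < 1, i.e. |t − 7| < 9/448. So R = 9/448.

R = 9/448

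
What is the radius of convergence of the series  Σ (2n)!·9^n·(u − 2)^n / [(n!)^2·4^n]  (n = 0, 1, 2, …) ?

R = 1/9

By the ratio test, |a_{n+1}/a_n| = (2n+1)·(2n+2)/(n+1)² · 9/4 → 9.
Thus R = 1/(9) = 1/9.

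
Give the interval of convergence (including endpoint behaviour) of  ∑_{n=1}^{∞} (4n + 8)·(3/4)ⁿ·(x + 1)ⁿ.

Apply the ratio test: |a_{n+1}| / |a_n| = [(4(n+1) + 8)/(4n + 8)] · 3/4, which tends to 3/4 as n → ∞.
Convergence for |x + 1| · 3/4 < 1, i.e. |x + 1| < 4/3. So R = 4/3.
At x = 1/3: the n-th term does not approach 0; divergence by the term test.
When x = -7/3, the n-th term does not approach 0; divergence by the term test.

(-7/3, 1/3)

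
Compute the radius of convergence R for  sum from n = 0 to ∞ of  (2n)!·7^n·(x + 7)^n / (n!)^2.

The ratio of consecutive coefficients is (2n+1)·(2n+2)/(n+1)² · 7 → 28.
Hence the series converges for |x + 7| < 1/(28) = 1/28, so the radius of convergence is 1/28.

R = 1/28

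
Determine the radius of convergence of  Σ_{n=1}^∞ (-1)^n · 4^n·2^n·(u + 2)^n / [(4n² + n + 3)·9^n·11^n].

Apply the ratio test: |a_{n+1}| / |a_n| = [(4n² + n + 3)/(4(n+1)² + (n+1) + 3)] · 4·2/(9·11), which tends to 8/99 as n → ∞.
Thus R = 1/(8/99) = 99/8.

R = 99/8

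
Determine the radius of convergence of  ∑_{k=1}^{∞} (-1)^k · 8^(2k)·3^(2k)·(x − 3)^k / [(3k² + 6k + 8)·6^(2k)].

The ratio of consecutive coefficients is [(3k² + 6k + 8)/(3(k+1)² + 6(k+1) + 8)] · 64·9/36 → 16.
Convergence for |x − 3| · 16 < 1, i.e. |x − 3| < 1/16. So R = 1/16.

R = 1/16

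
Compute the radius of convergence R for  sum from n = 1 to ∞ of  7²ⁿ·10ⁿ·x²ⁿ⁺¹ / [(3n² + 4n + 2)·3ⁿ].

R = √30/70

Ratio test: |a_{n+1}/a_n| = [(3n² + 4n + 2)/(3(n+1)² + 4(n+1) + 2)] · 49·10/3 → 490/3 as n → ∞.
Successive powers of x differ by 2, so the series converges when |x|² · 490/3 < 1, i.e. |x| < √(3/490). So R = √30/70.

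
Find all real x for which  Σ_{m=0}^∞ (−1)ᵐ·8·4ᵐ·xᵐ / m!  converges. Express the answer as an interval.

By the ratio test, |a_{m+1}/a_m| = 8/8 · 4 · 1/(m+1) → 0.
Since the limit is 0 < 1 for every x, the series converges on all of ℝ and R = ∞.

(−∞, ∞)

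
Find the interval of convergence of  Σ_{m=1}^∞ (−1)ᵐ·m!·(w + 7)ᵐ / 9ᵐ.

By the ratio test, |a_{m+1}/a_m| = (m+1) · 1/9 → ∞.
The ratio grows without bound, so the series diverges whenever (w + 7) ≠ 0; it converges only at w = -7. R = 0.

{-7}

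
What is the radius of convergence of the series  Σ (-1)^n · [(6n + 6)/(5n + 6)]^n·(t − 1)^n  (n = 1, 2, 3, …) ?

By the Cauchy root test, |a_n|^(1/n) = (6n + 6)/(5n + 6) → 6/5.
Convergence for |t − 1| · 6/5 < 1, i.e. |t − 1| < 5/6. So R = 5/6.

R = 5/6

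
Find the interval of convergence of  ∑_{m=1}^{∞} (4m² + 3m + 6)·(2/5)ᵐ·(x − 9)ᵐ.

Ratio test: |a_{m+1}/a_m| = [(4(m+1)² + 3(m+1) + 6)/(4m² + 3m + 6)] · 2/5 → 2/5 as m → ∞.
The series converges when 2/5 · |x − 9| < 1, giving R = 5/2.
Endpoint x = 23/2: the terms have absolute value of order m², which does not tend to 0, so the series diverges by the divergence test.
At x = 13/2: the terms do not tend to 0, so the series diverges.

(13/2, 23/2)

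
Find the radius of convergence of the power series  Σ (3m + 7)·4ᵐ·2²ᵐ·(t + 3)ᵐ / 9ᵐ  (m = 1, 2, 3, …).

R = 9/16

Ratio test: |a_{m+1}/a_m| = [(3(m+1) + 7)/(3m + 7)] · 4·4/9 → 16/9 as m → ∞.
The series converges when 16/9 · |t + 3| < 1, giving R = 9/16.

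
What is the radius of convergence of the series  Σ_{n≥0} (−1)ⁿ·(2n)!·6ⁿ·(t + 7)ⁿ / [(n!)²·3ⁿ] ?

R = 1/8

Ratio test: |a_{n+1}/a_n| = (2n+1)·(2n+2)/(n+1)² · 6/3 → 8 as n → ∞.
Hence the series converges for |t + 7| < 1/(8) = 1/8, so the radius of convergence is 1/8.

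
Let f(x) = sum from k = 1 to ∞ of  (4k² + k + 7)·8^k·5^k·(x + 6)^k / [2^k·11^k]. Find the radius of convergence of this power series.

R = 11/20

The ratio of consecutive coefficients is [(4(k+1)² + (k+1) + 7)/(4k² + k + 7)] · 8·5/(2·11) → 20/11.
Thus R = 1/(20/11) = 11/20.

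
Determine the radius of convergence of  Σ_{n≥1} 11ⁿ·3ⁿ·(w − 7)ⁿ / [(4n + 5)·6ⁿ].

Ratio test: |a_{n+1}/a_n| = [(4n + 5)/(4(n+1) + 5)] · 11·3/6 → 11/2 as n → ∞.
Hence the series converges for |w − 7| < 1/(11/2) = 2/11, so the radius of convergence is 2/11.

R = 2/11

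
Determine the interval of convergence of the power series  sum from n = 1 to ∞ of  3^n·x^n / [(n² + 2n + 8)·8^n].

Apply the ratio test: |a_{n+1}| / |a_n| = [(n² + 2n + 8)/((n+1)² + 2(n+1) + 8)] · 3/8, which tends to 3/8 as n → ∞.
Hence the series converges for |x| < 1/(3/8) = 8/3, so the radius of convergence is 8/3.
Endpoint x = 8/3: absolute convergence follows by limit comparison with Σ 1/n².
At x = -8/3: the series is dominated by a constant times Σ 1/n², which converges (p = 2 > 1).

[-8/3, 8/3]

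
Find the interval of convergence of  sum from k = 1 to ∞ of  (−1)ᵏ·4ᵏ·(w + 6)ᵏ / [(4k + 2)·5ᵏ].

(-29/4, -19/4]

Apply the ratio test: |a_{k+1}| / |a_k| = [(4k + 2)/(4(k+1) + 2)] · 4/5, which tends to 4/5 as k → ∞.
Thus R = 1/(4/5) = 5/4.
Check w = -19/4: the terms alternate in sign and decrease monotonically to 0 in absolute value (size ~ c/k), so the alternating series test gives convergence.
When w = -29/4, comparison with the harmonic series Σ 1/k shows the series diverges.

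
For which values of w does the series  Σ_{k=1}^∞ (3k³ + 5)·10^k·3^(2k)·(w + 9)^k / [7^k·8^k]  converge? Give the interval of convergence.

(-433/45, -377/45)

Apply the ratio test: |a_{k+1}| / |a_k| = [(3(k+1)³ + 5)/(3k³ + 5)] · 10·9/(7·8), which tends to 45/28 as k → ∞.
Thus R = 1/(45/28) = 28/45.
When w = -377/45, the k-th term does not approach 0; divergence by the term test.
Endpoint w = -433/45: the terms do not tend to 0, so the series diverges.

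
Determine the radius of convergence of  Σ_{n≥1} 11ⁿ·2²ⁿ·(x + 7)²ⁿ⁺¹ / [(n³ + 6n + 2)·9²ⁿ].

R = 9√11/22

By the ratio test, |a_{n+1}/a_n| = [(n³ + 6n + 2)/((n+1)³ + 6(n+1) + 2)] · 11·4/81 → 44/81.
Since the exponent of (x + 7) increases by 2 each term, convergence requires |x + 7|² < 81/44, hence R = 9√11/22.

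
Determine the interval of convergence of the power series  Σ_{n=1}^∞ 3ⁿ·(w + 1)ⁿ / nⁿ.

(−∞, ∞)

By the Cauchy root test, |a_n|^(1/n) = 3/n → 0.
The limit is 0 for every w, so R = ∞.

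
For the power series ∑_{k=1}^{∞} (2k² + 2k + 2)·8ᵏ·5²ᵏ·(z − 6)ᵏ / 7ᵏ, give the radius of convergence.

The ratio of consecutive coefficients is [(2(k+1)² + 2(k+1) + 2)/(2k² + 2k + 2)] · 8·25/7 → 200/7.
Hence the series converges for |z − 6| < 1/(200/7) = 7/200, so the radius of convergence is 7/200.

R = 7/200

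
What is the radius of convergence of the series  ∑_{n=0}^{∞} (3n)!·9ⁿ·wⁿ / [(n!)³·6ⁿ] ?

The ratio of consecutive coefficients is (3n+1)·(3n+2)·(3n+3)/(n+1)³ · 9/6 → 81/2.
Convergence for |w| · 81/2 < 1, i.e. |w| < 2/81. So R = 2/81.

R = 2/81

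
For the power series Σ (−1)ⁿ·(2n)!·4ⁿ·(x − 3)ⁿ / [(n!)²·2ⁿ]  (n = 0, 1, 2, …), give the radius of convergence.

By the ratio test, |a_{n+1}/a_n| = (2n+1)·(2n+2)/(n+1)² · 4/2 → 8.
Hence the series converges for |x − 3| < 1/(8) = 1/8, so the radius of convergence is 1/8.

R = 1/8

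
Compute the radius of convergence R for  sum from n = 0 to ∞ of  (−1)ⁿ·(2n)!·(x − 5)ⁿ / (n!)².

By the ratio test, |a_{n+1}/a_n| = (2n+1)·(2n+2)/(n+1)² → 4.
The series converges when 4 · |x − 5| < 1, giving R = 1/4.

R = 1/4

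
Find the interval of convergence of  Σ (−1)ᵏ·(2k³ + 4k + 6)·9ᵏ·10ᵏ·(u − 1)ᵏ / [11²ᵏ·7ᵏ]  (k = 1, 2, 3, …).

By the ratio test, |a_{k+1}/a_k| = [(2(k+1)³ + 4(k+1) + 6)/(2k³ + 4k + 6)] · 9·10/(121·7) → 90/847.
Hence the series converges for |u − 1| < 1/(90/847) = 847/90, so the radius of convergence is 847/90.
Endpoint u = 937/90: the k-th term does not approach 0; divergence by the term test.
Endpoint u = -757/90: the terms do not tend to 0, so the series diverges.

(-757/90, 937/90)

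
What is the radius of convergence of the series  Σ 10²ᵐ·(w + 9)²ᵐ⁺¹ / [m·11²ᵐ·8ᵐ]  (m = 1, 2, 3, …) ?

By the ratio test, |a_{m+1}/a_m| = [m/(m+1)] · 100/(121·8) → 25/242.
Writing y = (w + 9)², the series in y has radius 242/25, so |w + 9| < √(242/25) and R = 11√2/5.

R = 11√2/5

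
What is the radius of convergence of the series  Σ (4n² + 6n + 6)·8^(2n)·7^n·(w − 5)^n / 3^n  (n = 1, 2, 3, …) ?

R = 3/448

By the ratio test, |a_{n+1}/a_n| = [(4(n+1)² + 6(n+1) + 6)/(4n² + 6n + 6)] · 64·7/3 → 448/3.
Thus R = 1/(448/3) = 3/448.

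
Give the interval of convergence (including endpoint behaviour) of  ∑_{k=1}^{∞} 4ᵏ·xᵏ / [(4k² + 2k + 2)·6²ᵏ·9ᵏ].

Apply the ratio test: |a_{k+1}| / |a_k| = [(4k² + 2k + 2)/(4(k+1)² + 2(k+1) + 2)] · 4/(36·9), which tends to 1/81 as k → ∞.
Hence the series converges for |x| < 1/(1/81) = 81, so the radius of convergence is 81.
When x = 81, the series is dominated by a constant times Σ 1/k², which converges (p = 2 > 1).
When x = -81, the terms are on the order of 1/k², so the series converges absolutely by comparison with the p-series (p = 2 > 1).

[-81, 81]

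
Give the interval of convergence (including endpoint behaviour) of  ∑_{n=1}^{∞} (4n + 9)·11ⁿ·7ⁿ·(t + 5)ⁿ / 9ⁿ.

(-394/77, -376/77)

The ratio of consecutive coefficients is [(4(n+1) + 9)/(4n + 9)] · 11·7/9 → 77/9.
Thus R = 1/(77/9) = 9/77.
Endpoint t = -376/77: the n-th term does not approach 0; divergence by the term test.
When t = -394/77, the n-th term does not approach 0; divergence by the term test.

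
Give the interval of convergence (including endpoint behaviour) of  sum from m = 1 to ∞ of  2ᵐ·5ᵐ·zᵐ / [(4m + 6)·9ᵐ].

[-9/10, 9/10)

The ratio of consecutive coefficients is [(4m + 6)/(4(m+1) + 6)] · 2·5/9 → 10/9.
The series converges when 10/9 · |z| < 1, giving R = 9/10.
Endpoint z = 9/10: the terms behave like c/m; limit comparison with the harmonic series gives divergence.
Check z = -9/10: convergence follows from the alternating series test (terms decrease monotonically to 0).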